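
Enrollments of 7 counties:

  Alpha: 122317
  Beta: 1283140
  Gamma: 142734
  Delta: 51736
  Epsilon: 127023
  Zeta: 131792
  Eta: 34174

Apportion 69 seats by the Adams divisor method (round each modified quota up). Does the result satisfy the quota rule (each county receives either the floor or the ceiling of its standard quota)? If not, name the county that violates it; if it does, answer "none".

Standard quotas: Alpha 4.459, Beta 46.773, Gamma 5.203, Delta 1.886, Epsilon 4.630, Zeta 4.804, Eta 1.246.
Adams allocation: Alpha 5, Beta 45, Gamma 5, Delta 2, Epsilon 5, Zeta 5, Eta 2.
Beta has quota 46.773 (lower 46, upper 47) but receives 45 — outside the quota interval.

Beta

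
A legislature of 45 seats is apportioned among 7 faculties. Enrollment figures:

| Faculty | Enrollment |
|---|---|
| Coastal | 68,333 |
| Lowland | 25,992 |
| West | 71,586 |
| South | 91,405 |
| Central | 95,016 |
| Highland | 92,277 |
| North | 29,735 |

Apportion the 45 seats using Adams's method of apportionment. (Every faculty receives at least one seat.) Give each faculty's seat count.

Standard divisor 474344/45 ≈ 10540.978; standard quotas: Coastal 6.483, Lowland 2.466, West 6.791, South 8.671, Central 9.014, Highland 8.754, North 2.821.
Rounding up gives 7, 3, 7, 9, 10, 9, 3 = 48 seats, so the divisor must be adjusted.
With modified divisor 11500: modified quotas Coastal 5.942, Lowland 2.260, West 6.225, South 7.948, Central 8.262, Highland 8.024, North 2.586.
Rounding up: Coastal 6, Lowland 3, West 7, South 8, Central 9, Highland 9, North 3 (total 45).

Coastal 6; Lowland 3; West 7; South 8; Central 9; Highland 9; North 3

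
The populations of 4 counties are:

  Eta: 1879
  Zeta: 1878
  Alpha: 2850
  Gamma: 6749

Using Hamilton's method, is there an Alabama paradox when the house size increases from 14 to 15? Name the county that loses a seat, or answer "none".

At 14 seats: Eta 2, Zeta 2, Alpha 3, Gamma 7.
At 15 seats: Eta 2, Zeta 2, Alpha 3, Gamma 8.
No county's allocation decreased.

none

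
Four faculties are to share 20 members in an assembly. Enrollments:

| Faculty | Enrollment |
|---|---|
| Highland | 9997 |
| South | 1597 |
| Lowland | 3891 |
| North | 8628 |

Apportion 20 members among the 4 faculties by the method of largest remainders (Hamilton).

Highland 8, South 2, Lowland 3, North 7

Standard divisor: 24113 ÷ 20 ≈ 1205.65.
Standard quotas: Highland 8.2918, South 1.3246, Lowland 3.2273, North 7.1563.
Lower quotas: Highland 8, South 1, Lowland 3, North 7 (sum 19, leaving 1 seat).
Remainders in descending order: South 0.3246, Highland 0.2918, Lowland 0.2273, North 0.1563.
Largest remainder: South receives the extra seat.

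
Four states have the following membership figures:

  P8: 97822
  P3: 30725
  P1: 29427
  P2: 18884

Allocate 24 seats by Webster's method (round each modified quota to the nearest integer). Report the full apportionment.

P8 13, P3 4, P1 4, P2 3

Standard divisor 176858/24 ≈ 7369.083; standard quotas: P8 13.275, P3 4.169, P1 3.993, P2 2.563.
Rounding to the nearest integer gives P8 13, P3 4, P1 4, P2 3 — total 24, matching the house size, so no adjustment is needed.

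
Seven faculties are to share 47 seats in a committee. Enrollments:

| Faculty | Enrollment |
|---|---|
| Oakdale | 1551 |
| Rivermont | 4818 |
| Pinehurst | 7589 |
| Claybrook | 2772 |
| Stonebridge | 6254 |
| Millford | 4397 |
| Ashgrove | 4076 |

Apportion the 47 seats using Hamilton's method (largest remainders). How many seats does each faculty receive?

Oakdale 2, Rivermont 7, Pinehurst 11, Claybrook 4, Stonebridge 10, Millford 7, Ashgrove 6

Standard divisor: 31457 ÷ 47 ≈ 669.298.
Standard quotas: Oakdale 2.3174, Rivermont 7.1986, Pinehurst 11.3387, Claybrook 4.1417, Stonebridge 9.3441, Millford 6.5696, Ashgrove 6.0900.
Lower quotas: Oakdale 2, Rivermont 7, Pinehurst 11, Claybrook 4, Stonebridge 9, Millford 6, Ashgrove 6 (sum 45, leaving 2 seats).
Remainders in descending order: Millford 0.5696, Stonebridge 0.3441, Pinehurst 0.3387, Oakdale 0.3174, Rivermont 0.1986, Claybrook 0.1417, Ashgrove 0.0900.
Largest remainders: Millford, Stonebridge receive the extra seats.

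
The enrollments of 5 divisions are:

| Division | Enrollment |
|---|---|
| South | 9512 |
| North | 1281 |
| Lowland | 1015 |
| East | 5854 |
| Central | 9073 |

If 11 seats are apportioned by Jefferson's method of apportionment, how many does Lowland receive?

Standard divisor 26735/11 ≈ 2430.455; standard quotas: South 3.914, North 0.527, Lowland 0.418, East 2.409, Central 3.733.
Rounding down gives 3, 0, 0, 2, 3 = 8 seats, so the divisor must be adjusted.
With modified divisor 1930: modified quotas South 4.928, North 0.664, Lowland 0.526, East 3.033, Central 4.701.
Rounding down: South 4, North 0, Lowland 0, East 3, Central 4 (total 11).
Lowland receives 0.

0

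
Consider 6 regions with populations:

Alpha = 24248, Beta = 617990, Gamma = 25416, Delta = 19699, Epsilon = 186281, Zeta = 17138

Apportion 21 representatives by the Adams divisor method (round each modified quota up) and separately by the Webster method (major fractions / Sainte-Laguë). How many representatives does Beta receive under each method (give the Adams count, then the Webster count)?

Adams: Alpha 1, Beta 13, Gamma 1, Delta 1, Epsilon 4, Zeta 1.
Webster: Alpha 1, Beta 15, Gamma 1, Delta 0, Epsilon 4, Zeta 0.
Beta gets 13 under Adams and 15 under Webster.

13 and 15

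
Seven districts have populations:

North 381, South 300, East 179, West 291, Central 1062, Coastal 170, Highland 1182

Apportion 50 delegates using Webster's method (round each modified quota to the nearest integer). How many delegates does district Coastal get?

2

Standard divisor 3565/50 ≈ 71.3; standard quotas: North 5.344, South 4.208, East 2.511, West 4.081, Central 14.895, Coastal 2.384, Highland 16.578.
Rounding to the nearest integer gives North 5, South 4, East 3, West 4, Central 15, Coastal 2, Highland 17 — total 50, matching the house size, so no adjustment is needed.
Coastal receives 2.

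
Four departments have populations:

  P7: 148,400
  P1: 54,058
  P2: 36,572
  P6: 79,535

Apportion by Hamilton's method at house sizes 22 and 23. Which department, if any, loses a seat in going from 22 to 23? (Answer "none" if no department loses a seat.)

At 22 seats: P7 10, P1 4, P2 3, P6 5.
At 23 seats: P7 11, P1 4, P2 2, P6 6.
P2 drops from 3 to 2.

P2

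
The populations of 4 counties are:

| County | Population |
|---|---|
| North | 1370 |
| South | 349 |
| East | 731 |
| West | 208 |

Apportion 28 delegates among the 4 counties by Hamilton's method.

North: 14; South: 4; East: 8; West: 2

Total 2658; standard divisor 2658/28 ≈ 94.929.
Standard quotas: North 14.432, South 3.676, East 7.701, West 2.191.
Lower quotas: North 14, South 3, East 7, West 2 (sum 26, leaving 2 seats).
Remainders in descending order: East 0.701, South 0.676, North 0.432, West 0.191.
The surplus seats go to East, South.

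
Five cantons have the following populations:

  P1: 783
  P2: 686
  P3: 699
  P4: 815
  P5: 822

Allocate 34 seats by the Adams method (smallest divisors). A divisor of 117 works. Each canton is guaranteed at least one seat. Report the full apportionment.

P1: 7, P2: 6, P3: 6, P4: 7, P5: 8

With modified divisor 117: modified quotas P1 6.692, P2 5.863, P3 5.974, P4 6.966, P5 7.026.
Rounding up: P1 7, P2 6, P3 6, P4 7, P5 8 (total 34).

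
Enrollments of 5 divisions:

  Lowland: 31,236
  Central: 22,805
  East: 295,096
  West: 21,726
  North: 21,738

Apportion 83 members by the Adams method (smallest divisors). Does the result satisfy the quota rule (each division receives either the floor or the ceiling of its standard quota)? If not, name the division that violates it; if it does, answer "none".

East

Standard quotas: Lowland 6.604, Central 4.821, East 62.386, West 4.593, North 4.596.
Adams allocation: Lowland 7, Central 5, East 61, West 5, North 5.
East has quota 62.386 (lower 62, upper 63) but receives 61 — outside the quota interval.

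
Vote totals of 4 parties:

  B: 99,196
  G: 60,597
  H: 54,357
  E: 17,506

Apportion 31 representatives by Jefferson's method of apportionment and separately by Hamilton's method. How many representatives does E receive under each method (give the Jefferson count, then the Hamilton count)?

Jefferson: B 14, G 8, H 7, E 2.
Hamilton: B 13, G 8, H 7, E 3.
E gets 2 under Jefferson and 3 under Hamilton.

2 and 3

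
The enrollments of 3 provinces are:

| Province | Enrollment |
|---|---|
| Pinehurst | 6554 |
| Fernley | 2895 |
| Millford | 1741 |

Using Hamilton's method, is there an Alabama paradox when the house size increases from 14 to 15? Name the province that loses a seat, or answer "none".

none

At 14 seats: Pinehurst 8, Fernley 4, Millford 2.
At 15 seats: Pinehurst 9, Fernley 4, Millford 2.
No province's allocation decreased.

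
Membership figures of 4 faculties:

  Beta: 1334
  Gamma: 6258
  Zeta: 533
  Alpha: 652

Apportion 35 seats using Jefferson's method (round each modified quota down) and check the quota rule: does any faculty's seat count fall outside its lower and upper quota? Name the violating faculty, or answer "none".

Standard quotas: Beta 5.320, Gamma 24.955, Zeta 2.125, Alpha 2.600.
Jefferson allocation: Beta 5, Gamma 26, Zeta 2, Alpha 2.
Gamma has quota 24.955 (lower 24, upper 25) but receives 26 — outside the quota interval.

Gamma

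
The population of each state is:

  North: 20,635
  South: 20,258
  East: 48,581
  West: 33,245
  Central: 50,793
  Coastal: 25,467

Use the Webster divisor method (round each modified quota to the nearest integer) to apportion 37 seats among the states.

Standard divisor 198979/37 ≈ 5377.811; standard quotas: North 3.837, South 3.767, East 9.034, West 6.182, Central 9.445, Coastal 4.736.
Rounding to the nearest integer gives North 4, South 4, East 9, West 6, Central 9, Coastal 5 — total 37, matching the house size, so no adjustment is needed.

North 4, South 4, East 9, West 6, Central 9, Coastal 5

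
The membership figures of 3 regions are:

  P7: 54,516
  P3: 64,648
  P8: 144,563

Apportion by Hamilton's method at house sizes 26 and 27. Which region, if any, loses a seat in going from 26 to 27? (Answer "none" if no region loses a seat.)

At 26 seats: P7 6, P3 6, P8 14.
At 27 seats: P7 5, P3 7, P8 15.
P7 drops from 6 to 5.

P7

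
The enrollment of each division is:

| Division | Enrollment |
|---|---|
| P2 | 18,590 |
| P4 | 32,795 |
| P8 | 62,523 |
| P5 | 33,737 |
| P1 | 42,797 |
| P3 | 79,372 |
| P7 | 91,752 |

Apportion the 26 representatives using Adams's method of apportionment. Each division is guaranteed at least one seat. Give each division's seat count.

P2 2, P4 3, P8 4, P5 3, P1 3, P3 5, P7 6

Standard divisor 361566/26 ≈ 13906.385; standard quotas: P2 1.337, P4 2.358, P8 4.496, P5 2.426, P1 3.078, P3 5.708, P7 6.598.
Rounding up gives 2, 3, 5, 3, 4, 6, 7 = 30 seats, so the divisor must be adjusted.
With modified divisor 16100: modified quotas P2 1.155, P4 2.037, P8 3.883, P5 2.095, P1 2.658, P3 4.930, P7 5.699.
Rounding up: P2 2, P4 3, P8 4, P5 3, P1 3, P3 5, P7 6 (total 26).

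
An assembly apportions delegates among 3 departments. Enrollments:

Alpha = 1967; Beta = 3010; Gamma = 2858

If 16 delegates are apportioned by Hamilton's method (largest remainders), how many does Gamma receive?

6

The standard divisor is 7835/16 ≈ 489.688.
Standard quotas: Alpha 4.017, Beta 6.147, Gamma 5.836.
Lower quotas: Alpha 4, Beta 6, Gamma 5 (sum 15, leaving 1 seat).
Remainders in descending order: Gamma 0.836, Beta 0.147, Alpha 0.017.
The surplus seat goes to Gamma.
Gamma receives 6.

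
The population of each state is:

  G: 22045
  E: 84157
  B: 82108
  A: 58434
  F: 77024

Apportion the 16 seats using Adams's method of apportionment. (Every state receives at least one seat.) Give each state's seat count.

Standard divisor 323768/16 ≈ 20235.5; standard quotas: G 1.089, E 4.159, B 4.058, A 2.888, F 3.806.
Rounding up gives 2, 5, 5, 3, 4 = 19 seats, so the divisor must be adjusted.
With modified divisor 23900: modified quotas G 0.922, E 3.521, B 3.435, A 2.445, F 3.223.
Rounding up: G 1, E 4, B 4, A 3, F 4 (total 16).

G 1, E 4, B 4, A 3, F 4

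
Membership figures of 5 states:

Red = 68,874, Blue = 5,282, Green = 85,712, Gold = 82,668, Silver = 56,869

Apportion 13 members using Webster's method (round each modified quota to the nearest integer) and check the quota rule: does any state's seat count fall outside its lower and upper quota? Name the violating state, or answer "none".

none

Standard quotas: Red 2.990, Blue 0.229, Green 3.722, Gold 3.589, Silver 2.469.
Webster allocation: Red 3, Blue 0, Green 4, Gold 4, Silver 2.
Every allocation lies between the lower and upper quota.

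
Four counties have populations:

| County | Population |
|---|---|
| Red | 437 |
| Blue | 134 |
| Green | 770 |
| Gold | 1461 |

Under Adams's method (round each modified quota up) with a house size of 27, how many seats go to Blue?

2

Standard divisor 2802/27 ≈ 103.778; standard quotas: Red 4.211, Blue 1.291, Green 7.420, Gold 14.078.
Rounding up gives 5, 2, 8, 15 = 30 seats, so the divisor must be adjusted.
With modified divisor 111: modified quotas Red 3.937, Blue 1.207, Green 6.937, Gold 13.162.
Rounding up: Red 4, Blue 2, Green 7, Gold 14 (total 27).
Blue receives 2.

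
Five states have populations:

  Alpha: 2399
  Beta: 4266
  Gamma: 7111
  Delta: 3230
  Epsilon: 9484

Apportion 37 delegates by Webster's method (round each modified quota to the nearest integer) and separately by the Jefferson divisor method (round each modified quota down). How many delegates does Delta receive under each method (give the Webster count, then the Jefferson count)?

Webster: Alpha 3, Beta 6, Gamma 10, Delta 5, Epsilon 13.
Jefferson: Alpha 3, Beta 6, Gamma 10, Delta 4, Epsilon 14.
Delta gets 5 under Webster and 4 under Jefferson.

5 and 4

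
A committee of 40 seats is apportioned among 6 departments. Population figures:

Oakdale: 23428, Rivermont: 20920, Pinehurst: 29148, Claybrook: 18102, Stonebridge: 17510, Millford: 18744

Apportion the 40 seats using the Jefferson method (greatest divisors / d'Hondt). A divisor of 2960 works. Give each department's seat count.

Oakdale 7, Rivermont 7, Pinehurst 9, Claybrook 6, Stonebridge 5, Millford 6

With modified divisor 2960: modified quotas Oakdale 7.915, Rivermont 7.068, Pinehurst 9.847, Claybrook 6.116, Stonebridge 5.916, Millford 6.332.
Rounding down: Oakdale 7, Rivermont 7, Pinehurst 9, Claybrook 6, Stonebridge 5, Millford 6 (total 40).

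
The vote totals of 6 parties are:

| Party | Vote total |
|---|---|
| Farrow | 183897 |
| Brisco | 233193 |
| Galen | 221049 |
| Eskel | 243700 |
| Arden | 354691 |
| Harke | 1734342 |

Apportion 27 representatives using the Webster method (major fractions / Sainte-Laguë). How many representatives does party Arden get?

3

Standard divisor 2970872/27 ≈ 110032.296; standard quotas: Farrow 1.671, Brisco 2.119, Galen 2.009, Eskel 2.215, Arden 3.224, Harke 15.762.
Rounding to the nearest integer gives Farrow 2, Brisco 2, Galen 2, Eskel 2, Arden 3, Harke 16 — total 27, matching the house size, so no adjustment is needed.
Arden receives 3.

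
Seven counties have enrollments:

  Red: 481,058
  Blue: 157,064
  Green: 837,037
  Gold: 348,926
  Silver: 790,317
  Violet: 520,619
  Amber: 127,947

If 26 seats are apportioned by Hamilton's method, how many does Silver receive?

Standard divisor: 3262968 ÷ 26 ≈ 125498.769.
Standard quotas: Red 3.8332, Blue 1.2515, Green 6.6697, Gold 2.7803, Silver 6.2974, Violet 4.1484, Amber 1.0195.
Lower quotas: Red 3, Blue 1, Green 6, Gold 2, Silver 6, Violet 4, Amber 1 (sum 23, leaving 3 seats).
Remainders in descending order: Red 0.8332, Gold 0.7803, Green 0.6697, Silver 0.2974, Blue 0.2515, Violet 0.1484, Amber 0.0195.
Largest remainders: Red, Gold, Green receive the extra seats.
Silver receives 6.

6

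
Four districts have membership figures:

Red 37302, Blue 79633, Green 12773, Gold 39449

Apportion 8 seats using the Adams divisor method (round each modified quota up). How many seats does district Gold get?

2

Standard divisor 169157/8 ≈ 21144.625; standard quotas: Red 1.764, Blue 3.766, Green 0.604, Gold 1.866.
Rounding up gives 2, 4, 1, 2 = 9 seats, so the divisor must be adjusted.
With modified divisor 31900: modified quotas Red 1.169, Blue 2.496, Green 0.400, Gold 1.237.
Rounding up: Red 2, Blue 3, Green 1, Gold 2 (total 8).
Gold receives 2.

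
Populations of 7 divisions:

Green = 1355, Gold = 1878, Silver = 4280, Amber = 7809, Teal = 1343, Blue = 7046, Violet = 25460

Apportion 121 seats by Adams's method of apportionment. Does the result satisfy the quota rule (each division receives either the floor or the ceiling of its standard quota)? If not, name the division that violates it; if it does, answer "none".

Violet

Standard quotas: Green 3.334, Gold 4.621, Silver 10.532, Amber 19.216, Teal 3.305, Blue 17.339, Violet 62.652.
Adams allocation: Green 4, Gold 5, Silver 11, Amber 19, Teal 4, Blue 17, Violet 61.
Violet has quota 62.652 (lower 62, upper 63) but receives 61 — outside the quota interval.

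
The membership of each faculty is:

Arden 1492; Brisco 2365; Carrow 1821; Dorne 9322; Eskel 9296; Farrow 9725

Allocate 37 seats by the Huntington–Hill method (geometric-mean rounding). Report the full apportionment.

With divisor 946: modified quotas Arden 1.577, Brisco 2.500, Carrow 1.925, Dorne 9.854, Eskel 9.827, Farrow 10.280.
Geometric-mean thresholds: Arden √(1·2)=1.414, Brisco √(2·3)=2.449, Carrow √(1·2)=1.414, Dorne √(9·10)=9.487, Eskel √(9·10)=9.487, Farrow √(10·11)=10.488.
Each quota rounded against its threshold gives Arden 2, Brisco 3, Carrow 2, Dorne 10, Eskel 10, Farrow 10 (total 37).

Arden=2, Brisco=3, Carrow=2, Dorne=10, Eskel=10, Farrow=10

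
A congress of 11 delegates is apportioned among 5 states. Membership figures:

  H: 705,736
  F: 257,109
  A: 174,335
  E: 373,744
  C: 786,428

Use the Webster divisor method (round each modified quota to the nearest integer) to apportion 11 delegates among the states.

H 3, F 1, A 1, E 2, C 4

Standard divisor 2297352/11 ≈ 208850.182; standard quotas: H 3.379, F 1.231, A 0.835, E 1.790, C 3.766.
Rounding to the nearest integer gives H 3, F 1, A 1, E 2, C 4 — total 11, matching the house size, so no adjustment is needed.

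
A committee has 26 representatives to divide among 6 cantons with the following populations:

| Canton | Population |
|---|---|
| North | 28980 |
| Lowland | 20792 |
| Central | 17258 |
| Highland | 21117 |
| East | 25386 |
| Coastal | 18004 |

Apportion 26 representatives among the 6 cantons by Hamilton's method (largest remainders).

North=6, Lowland=4, Central=3, Highland=4, East=5, Coastal=4

Total 131537; standard divisor 131537/26 ≈ 5059.115.
Standard quotas: North 5.7283, Lowland 4.1098, Central 3.4113, Highland 4.1740, East 5.0179, Coastal 3.5587.
Lower quotas: North 5, Lowland 4, Central 3, Highland 4, East 5, Coastal 3 (sum 24, leaving 2 seats).
Remainders in descending order: North 0.7283, Coastal 0.5587, Central 0.4113, Highland 0.1740, Lowland 0.1098, East 0.0179.
Largest remainders: North, Coastal receive the extra seats.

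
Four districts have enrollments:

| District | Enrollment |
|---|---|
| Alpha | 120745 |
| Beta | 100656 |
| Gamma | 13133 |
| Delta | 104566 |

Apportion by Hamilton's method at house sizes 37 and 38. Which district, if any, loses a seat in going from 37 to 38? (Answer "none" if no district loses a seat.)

At 37 seats: Alpha 13, Beta 11, Gamma 2, Delta 11.
At 38 seats: Alpha 14, Beta 11, Gamma 1, Delta 12.
Gamma drops from 2 to 1.

Gamma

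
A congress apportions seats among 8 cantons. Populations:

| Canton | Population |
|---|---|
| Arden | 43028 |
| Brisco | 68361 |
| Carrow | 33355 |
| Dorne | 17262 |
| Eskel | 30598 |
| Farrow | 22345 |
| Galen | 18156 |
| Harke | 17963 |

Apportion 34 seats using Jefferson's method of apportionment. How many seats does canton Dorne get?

Standard divisor 251068/34 ≈ 7384.353; standard quotas: Arden 5.827, Brisco 9.258, Carrow 4.517, Dorne 2.338, Eskel 4.144, Farrow 3.026, Galen 2.459, Harke 2.433.
Rounding down gives 5, 9, 4, 2, 4, 3, 2, 2 = 31 seats, so the divisor must be adjusted.
With modified divisor 6400: modified quotas Arden 6.723, Brisco 10.681, Carrow 5.212, Dorne 2.697, Eskel 4.781, Farrow 3.491, Galen 2.837, Harke 2.807.
Rounding down: Arden 6, Brisco 10, Carrow 5, Dorne 2, Eskel 4, Farrow 3, Galen 2, Harke 2 (total 34).
Dorne receives 2.

2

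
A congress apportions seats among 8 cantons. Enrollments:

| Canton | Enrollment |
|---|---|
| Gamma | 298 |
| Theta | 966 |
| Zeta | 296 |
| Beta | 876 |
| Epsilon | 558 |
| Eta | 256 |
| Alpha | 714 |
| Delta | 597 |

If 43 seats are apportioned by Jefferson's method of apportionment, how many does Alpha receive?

7

Standard divisor 4561/43 ≈ 106.07; standard quotas: Gamma 2.809, Theta 9.107, Zeta 2.791, Beta 8.259, Epsilon 5.261, Eta 2.414, Alpha 6.731, Delta 5.628.
Rounding down gives 2, 9, 2, 8, 5, 2, 6, 5 = 39 seats, so the divisor must be adjusted.
With modified divisor 98: modified quotas Gamma 3.041, Theta 9.857, Zeta 3.020, Beta 8.939, Epsilon 5.694, Eta 2.612, Alpha 7.286, Delta 6.092.
Rounding down: Gamma 3, Theta 9, Zeta 3, Beta 8, Epsilon 5, Eta 2, Alpha 7, Delta 6 (total 43).
Alpha receives 7.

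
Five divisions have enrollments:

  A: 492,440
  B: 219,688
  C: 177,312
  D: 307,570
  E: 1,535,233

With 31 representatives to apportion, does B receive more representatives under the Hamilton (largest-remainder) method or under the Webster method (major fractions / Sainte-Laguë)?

Hamilton

Hamilton: A 6, B 3, C 2, D 3, E 17.
Webster: A 6, B 2, C 2, D 4, E 17.
B gets 3 under Hamilton and 2 under Webster.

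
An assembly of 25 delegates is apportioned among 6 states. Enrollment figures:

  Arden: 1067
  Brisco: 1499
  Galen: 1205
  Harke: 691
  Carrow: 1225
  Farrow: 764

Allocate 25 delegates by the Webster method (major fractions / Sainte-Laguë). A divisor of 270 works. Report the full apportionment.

Arden: 4, Brisco: 6, Galen: 4, Harke: 3, Carrow: 5, Farrow: 3

With modified divisor 270: modified quotas Arden 3.952, Brisco 5.552, Galen 4.463, Harke 2.559, Carrow 4.537, Farrow 2.830.
Rounding to the nearest integer: Arden 4, Brisco 6, Galen 4, Harke 3, Carrow 5, Farrow 3 (total 25).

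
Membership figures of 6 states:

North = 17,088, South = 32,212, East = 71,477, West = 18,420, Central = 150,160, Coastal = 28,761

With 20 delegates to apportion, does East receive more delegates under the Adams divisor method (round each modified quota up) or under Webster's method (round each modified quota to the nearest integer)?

Webster

Adams: North 1, South 2, East 4, West 2, Central 9, Coastal 2.
Webster: North 1, South 2, East 5, West 1, Central 9, Coastal 2.
East gets 4 under Adams and 5 under Webster.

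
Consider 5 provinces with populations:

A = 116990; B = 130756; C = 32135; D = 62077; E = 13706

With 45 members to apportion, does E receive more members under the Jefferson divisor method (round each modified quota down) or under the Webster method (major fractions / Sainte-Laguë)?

Jefferson: A 15, B 17, C 4, D 8, E 1.
Webster: A 15, B 16, C 4, D 8, E 2.
E gets 1 under Jefferson and 2 under Webster.

Webster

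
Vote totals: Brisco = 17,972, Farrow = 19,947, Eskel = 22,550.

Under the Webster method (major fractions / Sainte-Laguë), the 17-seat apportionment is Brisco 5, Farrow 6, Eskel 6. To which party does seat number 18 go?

Priority for the next seat is population ÷ (current seats + 0.5).
Priorities: Brisco 3267.636, Farrow 3068.769, Eskel 3469.231.
Highest priority: Eskel.

Eskel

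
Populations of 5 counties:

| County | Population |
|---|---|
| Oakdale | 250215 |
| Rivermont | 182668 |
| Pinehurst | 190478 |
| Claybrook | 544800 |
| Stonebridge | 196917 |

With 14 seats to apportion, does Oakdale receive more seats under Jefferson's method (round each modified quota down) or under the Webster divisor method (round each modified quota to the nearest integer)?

Webster

Jefferson: Oakdale 2, Rivermont 2, Pinehurst 2, Claybrook 6, Stonebridge 2.
Webster: Oakdale 3, Rivermont 2, Pinehurst 2, Claybrook 5, Stonebridge 2.
Oakdale gets 2 under Jefferson and 3 under Webster.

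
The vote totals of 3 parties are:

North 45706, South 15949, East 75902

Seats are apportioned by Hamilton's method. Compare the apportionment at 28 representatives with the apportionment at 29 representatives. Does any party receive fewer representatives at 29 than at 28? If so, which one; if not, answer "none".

At 28 seats: North 9, South 3, East 16.
At 29 seats: North 10, South 3, East 16.
No party's allocation decreased.

none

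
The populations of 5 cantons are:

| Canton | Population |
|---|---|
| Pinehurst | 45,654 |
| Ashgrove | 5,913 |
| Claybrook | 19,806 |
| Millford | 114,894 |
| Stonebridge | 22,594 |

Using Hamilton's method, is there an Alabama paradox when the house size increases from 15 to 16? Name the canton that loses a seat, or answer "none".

At 15 seats: Pinehurst 3, Ashgrove 1, Claybrook 1, Millford 8, Stonebridge 2.
At 16 seats: Pinehurst 3, Ashgrove 0, Claybrook 2, Millford 9, Stonebridge 2.
Ashgrove drops from 1 to 0.

Ashgrove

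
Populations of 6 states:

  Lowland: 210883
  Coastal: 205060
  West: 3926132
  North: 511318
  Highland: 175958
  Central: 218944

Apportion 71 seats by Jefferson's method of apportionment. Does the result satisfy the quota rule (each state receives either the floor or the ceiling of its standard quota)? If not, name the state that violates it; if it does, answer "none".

Standard quotas: Lowland 2.853, Coastal 2.774, West 53.114, North 6.917, Highland 2.380, Central 2.962.
Jefferson allocation: Lowland 2, Coastal 2, West 55, North 7, Highland 2, Central 3.
West has quota 53.114 (lower 53, upper 54) but receives 55 — outside the quota interval.

West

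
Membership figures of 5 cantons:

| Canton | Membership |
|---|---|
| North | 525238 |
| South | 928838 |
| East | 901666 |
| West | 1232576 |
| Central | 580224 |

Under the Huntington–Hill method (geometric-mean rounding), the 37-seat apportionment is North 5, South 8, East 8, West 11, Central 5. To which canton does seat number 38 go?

Priority for the next seat is population ÷ (√(s·(s+1))).
Priorities: North 95894.900, South 109464.608, East 106262.357, West 107281.970, Central 105933.924.
Highest priority: South.

South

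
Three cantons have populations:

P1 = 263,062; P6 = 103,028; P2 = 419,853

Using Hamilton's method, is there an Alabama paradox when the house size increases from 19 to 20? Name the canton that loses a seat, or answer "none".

P6

At 19 seats: P1 6, P6 3, P2 10.
At 20 seats: P1 7, P6 2, P2 11.
P6 drops from 3 to 2.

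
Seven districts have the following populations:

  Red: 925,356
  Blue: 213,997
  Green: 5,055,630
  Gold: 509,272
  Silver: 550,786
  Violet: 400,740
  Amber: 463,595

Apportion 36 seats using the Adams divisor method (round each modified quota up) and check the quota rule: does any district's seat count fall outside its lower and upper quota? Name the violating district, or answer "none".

Standard quotas: Red 4.103, Blue 0.949, Green 22.416, Gold 2.258, Silver 2.442, Violet 1.777, Amber 2.056.
Adams allocation: Red 4, Blue 1, Green 21, Gold 3, Silver 3, Violet 2, Amber 2.
Green has quota 22.416 (lower 22, upper 23) but receives 21 — outside the quota interval.

Green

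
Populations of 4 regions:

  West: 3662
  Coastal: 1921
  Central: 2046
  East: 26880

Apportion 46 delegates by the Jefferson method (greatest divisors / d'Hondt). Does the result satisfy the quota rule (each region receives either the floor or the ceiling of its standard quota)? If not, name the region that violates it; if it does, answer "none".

Standard quotas: West 4.881, Coastal 2.561, Central 2.727, East 35.831.
Jefferson allocation: West 5, Coastal 2, Central 2, East 37.
East has quota 35.831 (lower 35, upper 36) but receives 37 — outside the quota interval.

East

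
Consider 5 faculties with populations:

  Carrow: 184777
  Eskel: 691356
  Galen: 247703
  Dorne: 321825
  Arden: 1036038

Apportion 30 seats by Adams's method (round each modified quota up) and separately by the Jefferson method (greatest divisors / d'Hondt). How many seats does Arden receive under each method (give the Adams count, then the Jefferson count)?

12 and 13

Adams: Carrow 3, Eskel 8, Galen 3, Dorne 4, Arden 12.
Jefferson: Carrow 2, Eskel 8, Galen 3, Dorne 4, Arden 13.
Arden gets 12 under Adams and 13 under Jefferson.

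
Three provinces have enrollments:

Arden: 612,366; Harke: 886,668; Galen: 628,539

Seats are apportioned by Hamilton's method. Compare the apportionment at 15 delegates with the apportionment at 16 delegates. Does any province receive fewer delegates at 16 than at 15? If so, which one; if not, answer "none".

none

At 15 seats: Arden 4, Harke 6, Galen 5.
At 16 seats: Arden 4, Harke 7, Galen 5.
No province's allocation decreased.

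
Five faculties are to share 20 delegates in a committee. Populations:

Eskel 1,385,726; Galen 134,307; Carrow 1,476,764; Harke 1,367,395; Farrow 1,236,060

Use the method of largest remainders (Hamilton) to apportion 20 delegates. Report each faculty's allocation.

The standard divisor is 5600252/20 ≈ 280012.6.
Standard quotas: Eskel 4.9488, Galen 0.4796, Carrow 5.2739, Harke 4.8833, Farrow 4.4143.
Lower quotas: Eskel 4, Galen 0, Carrow 5, Harke 4, Farrow 4 (sum 17, leaving 3 seats).
Remainders in descending order: Eskel 0.9488, Harke 0.8833, Galen 0.4796, Farrow 0.4143, Carrow 0.2739.
The surplus seats go to Eskel, Harke, Galen.

Eskel 5, Galen 1, Carrow 5, Harke 5, Farrow 4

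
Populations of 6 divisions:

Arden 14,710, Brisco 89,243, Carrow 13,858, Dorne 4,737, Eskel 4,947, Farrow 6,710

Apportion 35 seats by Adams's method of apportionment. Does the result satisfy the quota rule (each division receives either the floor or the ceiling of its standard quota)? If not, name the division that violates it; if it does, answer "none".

Standard quotas: Arden 3.836, Brisco 23.274, Carrow 3.614, Dorne 1.235, Eskel 1.290, Farrow 1.750.
Adams allocation: Arden 4, Brisco 21, Carrow 4, Dorne 2, Eskel 2, Farrow 2.
Brisco has quota 23.274 (lower 23, upper 24) but receives 21 — outside the quota interval.

Brisco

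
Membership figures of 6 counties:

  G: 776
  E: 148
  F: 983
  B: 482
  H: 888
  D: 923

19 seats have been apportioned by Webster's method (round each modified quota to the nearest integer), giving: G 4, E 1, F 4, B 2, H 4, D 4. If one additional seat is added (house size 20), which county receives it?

Priority for the next seat is population ÷ (current seats + 0.5).
Priorities: G 172.444, E 98.667, F 218.444, B 192.800, H 197.333, D 205.111.
Highest priority: F.

F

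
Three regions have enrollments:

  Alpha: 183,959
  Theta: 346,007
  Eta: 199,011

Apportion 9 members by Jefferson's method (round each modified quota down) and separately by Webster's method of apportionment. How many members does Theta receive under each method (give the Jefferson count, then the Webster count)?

Jefferson: Alpha 2, Theta 5, Eta 2.
Webster: Alpha 2, Theta 4, Eta 3.
Theta gets 5 under Jefferson and 4 under Webster.

5 and 4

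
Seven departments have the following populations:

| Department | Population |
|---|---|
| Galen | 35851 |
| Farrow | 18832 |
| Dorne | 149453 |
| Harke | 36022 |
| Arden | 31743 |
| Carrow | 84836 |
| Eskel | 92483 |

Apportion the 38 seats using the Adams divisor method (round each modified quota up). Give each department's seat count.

Standard divisor 449220/38 ≈ 11821.579; standard quotas: Galen 3.033, Farrow 1.593, Dorne 12.642, Harke 3.047, Arden 2.685, Carrow 7.176, Eskel 7.823.
Rounding up gives 4, 2, 13, 4, 3, 8, 8 = 42 seats, so the divisor must be adjusted.
With modified divisor 12800: modified quotas Galen 2.801, Farrow 1.471, Dorne 11.676, Harke 2.814, Arden 2.480, Carrow 6.628, Eskel 7.225.
Rounding up: Galen 3, Farrow 2, Dorne 12, Harke 3, Arden 3, Carrow 7, Eskel 8 (total 38).

Galen 3; Farrow 2; Dorne 12; Harke 3; Arden 3; Carrow 7; Eskel 8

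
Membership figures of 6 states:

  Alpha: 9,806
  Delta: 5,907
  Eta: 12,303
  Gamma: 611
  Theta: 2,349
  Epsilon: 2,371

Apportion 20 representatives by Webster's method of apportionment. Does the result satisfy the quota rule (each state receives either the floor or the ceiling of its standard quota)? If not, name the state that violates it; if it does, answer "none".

Standard quotas: Alpha 5.881, Delta 3.543, Eta 7.379, Gamma 0.366, Theta 1.409, Epsilon 1.422.
Webster allocation: Alpha 6, Delta 4, Eta 8, Gamma 0, Theta 1, Epsilon 1.
Every allocation lies between the lower and upper quota.

none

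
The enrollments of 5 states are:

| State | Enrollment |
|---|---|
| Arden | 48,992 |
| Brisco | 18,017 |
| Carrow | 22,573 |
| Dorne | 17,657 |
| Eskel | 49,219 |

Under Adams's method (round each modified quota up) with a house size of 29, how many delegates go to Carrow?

4

Standard divisor 156458/29 ≈ 5395.103; standard quotas: Arden 9.081, Brisco 3.340, Carrow 4.184, Dorne 3.273, Eskel 9.123.
Rounding up gives 10, 4, 5, 4, 10 = 33 seats, so the divisor must be adjusted.
With modified divisor 5950: modified quotas Arden 8.234, Brisco 3.028, Carrow 3.794, Dorne 2.968, Eskel 8.272.
Rounding up: Arden 9, Brisco 4, Carrow 4, Dorne 3, Eskel 9 (total 29).
Carrow receives 4.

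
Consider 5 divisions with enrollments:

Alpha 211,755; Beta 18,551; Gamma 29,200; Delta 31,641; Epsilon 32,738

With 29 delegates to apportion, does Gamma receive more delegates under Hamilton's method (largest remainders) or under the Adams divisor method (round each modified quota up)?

Hamilton: Alpha 19, Beta 2, Gamma 2, Delta 3, Epsilon 3.
Adams: Alpha 18, Beta 2, Gamma 3, Delta 3, Epsilon 3.
Gamma gets 2 under Hamilton and 3 under Adams.

Adams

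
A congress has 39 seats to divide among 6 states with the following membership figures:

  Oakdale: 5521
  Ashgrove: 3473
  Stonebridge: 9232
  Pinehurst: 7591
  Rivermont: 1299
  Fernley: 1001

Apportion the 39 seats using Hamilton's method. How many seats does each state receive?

Oakdale 8, Ashgrove 5, Stonebridge 13, Pinehurst 10, Rivermont 2, Fernley 1

Total 28117; standard divisor 28117/39 ≈ 720.949.
Standard quotas: Oakdale 7.6580, Ashgrove 4.8173, Stonebridge 12.8053, Pinehurst 10.5292, Rivermont 1.8018, Fernley 1.3884.
Lower quotas: Oakdale 7, Ashgrove 4, Stonebridge 12, Pinehurst 10, Rivermont 1, Fernley 1 (sum 35, leaving 4 seats).
Remainders in descending order: Ashgrove 0.8173, Stonebridge 0.8053, Rivermont 0.8018, Oakdale 0.6580, Pinehurst 0.5292, Fernley 0.3884.
Largest remainders: Ashgrove, Stonebridge, Rivermont, Oakdale receive the extra seats.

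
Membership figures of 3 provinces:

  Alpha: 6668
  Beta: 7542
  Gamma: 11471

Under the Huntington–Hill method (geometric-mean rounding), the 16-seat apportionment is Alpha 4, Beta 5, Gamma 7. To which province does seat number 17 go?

Gamma

Priority for the next seat is population ÷ (√(s·(s+1))).
Priorities: Alpha 1491.010, Beta 1376.975, Gamma 1532.877.
Highest priority: Gamma.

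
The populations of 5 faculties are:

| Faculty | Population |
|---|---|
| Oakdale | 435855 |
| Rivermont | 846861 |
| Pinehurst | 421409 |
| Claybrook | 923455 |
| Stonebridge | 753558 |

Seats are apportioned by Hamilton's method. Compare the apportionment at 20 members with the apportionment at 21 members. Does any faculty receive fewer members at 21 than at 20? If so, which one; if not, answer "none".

At 20 seats: Oakdale 3, Rivermont 5, Pinehurst 3, Claybrook 5, Stonebridge 4.
At 21 seats: Oakdale 3, Rivermont 5, Pinehurst 2, Claybrook 6, Stonebridge 5.
Pinehurst drops from 3 to 2.

Pinehurst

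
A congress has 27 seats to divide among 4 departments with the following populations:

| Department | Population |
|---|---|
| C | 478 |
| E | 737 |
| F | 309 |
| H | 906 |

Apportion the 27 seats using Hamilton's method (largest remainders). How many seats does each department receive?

The standard divisor is 2430/27 = 90.
Standard quotas: C 5.311, E 8.189, F 3.433, H 10.067.
Lower quotas: C 5, E 8, F 3, H 10 (sum 26, leaving 1 seat).
Remainders in descending order: F 0.433, C 0.311, E 0.189, H 0.067.
The surplus seat goes to F.

C=5, E=8, F=4, H=10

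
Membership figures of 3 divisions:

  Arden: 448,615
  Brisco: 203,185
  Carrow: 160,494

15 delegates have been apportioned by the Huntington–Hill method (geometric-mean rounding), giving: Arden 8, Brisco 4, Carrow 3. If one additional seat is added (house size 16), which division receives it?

Arden

Priority for the next seat is population ÷ (√(s·(s+1))).
Priorities: Arden 52869.785, Brisco 45433.547, Carrow 46330.627.
Highest priority: Arden.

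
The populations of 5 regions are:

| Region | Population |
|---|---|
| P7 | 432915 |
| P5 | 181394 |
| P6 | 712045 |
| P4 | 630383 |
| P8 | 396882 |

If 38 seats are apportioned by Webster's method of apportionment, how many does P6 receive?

Standard divisor 2353619/38 ≈ 61937.342; standard quotas: P7 6.990, P5 2.929, P6 11.496, P4 10.178, P8 6.408.
Rounding to the nearest integer gives 7, 3, 11, 10, 6 = 37 seats, so the divisor must be adjusted.
With modified divisor 61500: modified quotas P7 7.039, P5 2.949, P6 11.578, P4 10.250, P8 6.453.
Rounding to the nearest integer: P7 7, P5 3, P6 12, P4 10, P8 6 (total 38).
P6 receives 12.

12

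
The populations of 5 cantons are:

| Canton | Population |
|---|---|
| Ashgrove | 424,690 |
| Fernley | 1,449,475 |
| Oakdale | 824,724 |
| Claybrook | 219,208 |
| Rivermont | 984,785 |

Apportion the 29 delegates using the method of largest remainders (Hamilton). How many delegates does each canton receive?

Standard divisor: 3902882 ÷ 29 ≈ 134582.138.
Standard quotas: Ashgrove 3.1556, Fernley 10.7702, Oakdale 6.1280, Claybrook 1.6288, Rivermont 7.3174.
Lower quotas: Ashgrove 3, Fernley 10, Oakdale 6, Claybrook 1, Rivermont 7 (sum 27, leaving 2 seats).
Remainders in descending order: Fernley 0.7702, Claybrook 0.6288, Rivermont 0.3174, Ashgrove 0.1556, Oakdale 0.1280.
Largest remainders: Fernley, Claybrook receive the extra seats.

Ashgrove 3, Fernley 11, Oakdale 6, Claybrook 2, Rivermont 7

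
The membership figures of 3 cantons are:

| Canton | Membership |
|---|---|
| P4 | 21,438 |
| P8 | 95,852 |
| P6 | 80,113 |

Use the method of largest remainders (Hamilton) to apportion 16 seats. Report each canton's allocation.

P4 2, P8 8, P6 6

The standard divisor is 197403/16 ≈ 12337.688.
Standard quotas: P4 1.7376, P8 7.7690, P6 6.4934.
Lower quotas: P4 1, P8 7, P6 6 (sum 14, leaving 2 seats).
Remainders in descending order: P8 0.7690, P4 0.7376, P6 0.4934.
Largest remainders: P8, P4 receive the extra seats.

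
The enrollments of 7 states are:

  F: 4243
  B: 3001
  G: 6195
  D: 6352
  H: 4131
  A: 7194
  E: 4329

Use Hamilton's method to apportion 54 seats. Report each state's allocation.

F 6, B 5, G 9, D 10, H 6, A 11, E 7

Total 35445; standard divisor 35445/54 ≈ 656.389.
Standard quotas: F 6.4642, B 4.5720, G 9.4380, D 9.6772, H 6.2935, A 10.9600, E 6.5952.
Lower quotas: F 6, B 4, G 9, D 9, H 6, A 10, E 6 (sum 50, leaving 4 seats).
Remainders in descending order: A 0.9600, D 0.6772, E 0.5952, B 0.5720, F 0.4642, G 0.4380, H 0.2935.
Largest remainders: A, D, E, B receive the extra seats.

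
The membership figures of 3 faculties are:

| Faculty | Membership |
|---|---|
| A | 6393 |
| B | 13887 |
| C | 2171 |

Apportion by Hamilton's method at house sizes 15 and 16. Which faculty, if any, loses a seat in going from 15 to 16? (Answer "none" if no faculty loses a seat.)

At 15 seats: A 4, B 9, C 2.
At 16 seats: A 5, B 10, C 1.
C drops from 2 to 1.

C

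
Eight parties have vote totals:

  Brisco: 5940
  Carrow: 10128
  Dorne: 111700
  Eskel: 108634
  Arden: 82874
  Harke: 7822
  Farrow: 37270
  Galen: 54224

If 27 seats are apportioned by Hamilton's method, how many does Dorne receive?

Standard divisor: 418592 ÷ 27 ≈ 15503.407.
Standard quotas: Brisco 0.3831, Carrow 0.6533, Dorne 7.2049, Eskel 7.0071, Arden 5.3455, Harke 0.5045, Farrow 2.4040, Galen 3.4976.
Lower quotas: Brisco 0, Carrow 0, Dorne 7, Eskel 7, Arden 5, Harke 0, Farrow 2, Galen 3 (sum 24, leaving 3 seats).
Remainders in descending order: Carrow 0.6533, Harke 0.5045, Galen 0.4976, Farrow 0.4040, Brisco 0.3831, Arden 0.3455, Dorne 0.2049, Eskel 0.0071.
Largest remainders: Carrow, Harke, Galen receive the extra seats.
Dorne receives 7.

7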